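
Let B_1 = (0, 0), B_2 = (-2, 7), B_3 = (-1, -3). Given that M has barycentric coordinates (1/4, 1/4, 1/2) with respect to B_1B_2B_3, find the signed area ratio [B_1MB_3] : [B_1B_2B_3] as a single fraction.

The signed ratio [B_1MB_3]/[B_1B_2B_3] equals the barycentric coordinate of M at vertex B_2, which is 1/4.

1/4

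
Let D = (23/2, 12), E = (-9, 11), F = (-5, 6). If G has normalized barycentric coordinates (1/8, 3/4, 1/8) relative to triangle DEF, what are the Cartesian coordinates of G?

G = (1/8)·D + (3/4)·E + (1/8)·F.
x-coordinate: (1/8)·(23/2) + (3/4)·(-9) + (1/8)·(-5) = -95/16.
y-coordinate: (1/8)·12 + (3/4)·11 + (1/8)·6 = 21/2.

(-95/16, 21/2)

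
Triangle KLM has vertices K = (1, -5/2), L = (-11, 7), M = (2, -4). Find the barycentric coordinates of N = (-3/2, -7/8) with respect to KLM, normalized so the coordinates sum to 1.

Signed area of the reference triangle: [KLM] = ½·(1·(7−(-4)) + (-11)·(-4−(-5/2)) + 2·(-5/2−7)) = ½·(11 + 33/2 − 19) = 17/4.
[NLM] = ½·((-3/2)·(7−(-4)) + (-11)·(-4−(-7/8)) + 2·(-7/8−7)) = ½·(-33/2 + 275/8 − 63/4) = 17/16, so the K-coordinate is (17/16)/(17/4) = 1/4.
[KNM] = ½·(1·(-7/8−(-4)) + (-3/2)·(-4−(-5/2)) + 2·(-5/2−(-7/8))) = ½·(25/8 + 9/4 − 13/4) = 17/16, so the L-coordinate is 1/4.
[KLN] = ½·(1·(7−(-7/8)) + (-11)·(-7/8−(-5/2)) + (-3/2)·(-5/2−7)) = ½·(63/8 − 143/8 + 57/4) = 17/8, so the M-coordinate is 1/2.
Check: 1/4 + 1/4 + 1/2 = 1.

(1/4, 1/4, 1/2)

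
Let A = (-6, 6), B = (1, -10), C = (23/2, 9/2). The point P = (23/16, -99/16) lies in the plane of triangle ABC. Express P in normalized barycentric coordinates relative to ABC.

Signed area of the reference triangle: [ABC] = ½·((-6)·(-10−(9/2)) + 1·(9/2−6) + (23/2)·(6−(-10))) = ½·(87 − 3/2 + 184) = 539/4.
[PBC] = ½·((23/16)·(-10−(9/2)) + 1·(9/2−(-99/16)) + (23/2)·(-99/16−(-10))) = ½·(-667/32 + 171/16 + 1403/32) = 539/32, so the A-coordinate is (539/32)/(539/4) = 1/8.
[APC] = ½·((-6)·(-99/16−(9/2)) + (23/16)·(9/2−6) + (23/2)·(6−(-99/16))) = ½·(513/8 − 69/32 + 4485/32) = 1617/16, so the B-coordinate is 3/4.
[ABP] = ½·((-6)·(-10−(-99/16)) + 1·(-99/16−6) + (23/16)·(6−(-10))) = ½·(183/8 − 195/16 + 23) = 539/32, so the C-coordinate is 1/8.
Check: 1/8 + 3/4 + 1/8 = 1.

(1/8, 3/4, 1/8)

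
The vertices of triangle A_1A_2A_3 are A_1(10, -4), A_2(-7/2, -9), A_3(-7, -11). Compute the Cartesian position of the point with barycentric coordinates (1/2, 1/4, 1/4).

P = (1/2)·A_1 + (1/4)·A_2 + (1/4)·A_3.
x-coordinate: (1/2)·10 + (1/4)·(-7/2) + (1/4)·(-7) = 19/8.
y-coordinate: (1/2)·(-4) + (1/4)·(-9) + (1/4)·(-11) = -7.

(19/8, -7)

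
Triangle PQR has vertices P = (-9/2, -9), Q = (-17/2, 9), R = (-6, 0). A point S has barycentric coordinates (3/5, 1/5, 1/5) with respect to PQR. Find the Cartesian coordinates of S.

S = (3/5)·P + (1/5)·Q + (1/5)·R.
x-coordinate: (3/5)·(-9/2) + (1/5)·(-17/2) + (1/5)·(-6) = -28/5.
y-coordinate: (3/5)·(-9) + (1/5)·9 + (1/5)·0 = -18/5.

(-28/5, -18/5)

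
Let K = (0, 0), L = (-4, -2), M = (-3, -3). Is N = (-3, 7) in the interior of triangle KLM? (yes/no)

no

Barycentric coordinates of N: (5/3, 5, -17/3).
The three coordinates are positive, positive, negative; a point is interior exactly when all three are positive.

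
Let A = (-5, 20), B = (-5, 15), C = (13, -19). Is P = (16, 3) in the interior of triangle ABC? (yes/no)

no

Barycentric coordinates of P: (83/15, -57/10, 7/6).
The three coordinates are positive, negative, positive; a point is interior exactly when all three are positive.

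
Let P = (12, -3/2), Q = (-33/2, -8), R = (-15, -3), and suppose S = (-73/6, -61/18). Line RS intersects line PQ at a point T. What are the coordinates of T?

(-9/4, -19/4)

Barycentric coordinates of S with respect to PQR: (1/9, 1/9, 7/9).
On side PQ the R-coordinate is zero; dropping S's R-weight 7/9 and renormalizing the remaining 1/9 : 1/9 gives weights 1/2, 1/2 on P, Q.
T = (1/2)·(12, -3/2) + (1/2)·(-33/2, -8) = (-9/4, -19/4).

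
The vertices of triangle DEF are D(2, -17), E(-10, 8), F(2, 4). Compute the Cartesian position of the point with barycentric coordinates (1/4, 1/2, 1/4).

(-4, 3/4)

G = (1/4)·D + (1/2)·E + (1/4)·F.
x-coordinate: (1/4)·2 + (1/2)·(-10) + (1/4)·2 = -4.
y-coordinate: (1/4)·(-17) + (1/2)·8 + (1/4)·4 = 3/4.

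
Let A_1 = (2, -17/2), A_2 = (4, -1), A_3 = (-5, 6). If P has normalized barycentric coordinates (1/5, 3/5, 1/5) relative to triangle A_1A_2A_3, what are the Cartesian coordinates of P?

(9/5, -11/10)

P = (1/5)·A_1 + (3/5)·A_2 + (1/5)·A_3.
x-coordinate: (1/5)·2 + (3/5)·4 + (1/5)·(-5) = 9/5.
y-coordinate: (1/5)·(-17/2) + (3/5)·(-1) + (1/5)·6 = -11/10.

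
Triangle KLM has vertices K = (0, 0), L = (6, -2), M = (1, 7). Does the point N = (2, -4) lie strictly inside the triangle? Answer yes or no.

no

Barycentric coordinates of N: (23/22, 9/22, -5/11).
The three coordinates are positive, positive, negative; a point is interior exactly when all three are positive.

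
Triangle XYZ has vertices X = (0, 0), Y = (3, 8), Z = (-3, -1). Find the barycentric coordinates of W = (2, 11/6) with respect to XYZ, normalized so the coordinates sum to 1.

Signed area of the reference triangle: [XYZ] = ½·(0·(8−(-1)) + 3·(-1−0) + (-3)·(0−8)) = ½·(0 − 3 + 24) = 21/2.
[WYZ] = ½·(2·(8−(-1)) + 3·(-1−(11/6)) + (-3)·(11/6−8)) = ½·(18 − 17/2 + 37/2) = 14, so the X-coordinate is 14/(21/2) = 4/3.
[XWZ] = ½·(0·(11/6−(-1)) + 2·(-1−0) + (-3)·(0−(11/6))) = ½·(0 − 2 + 11/2) = 7/4, so the Y-coordinate is 1/6.
[XYW] = ½·(0·(8−(11/6)) + 3·(11/6−0) + 2·(0−8)) = ½·(0 + 11/2 − 16) = -21/4, so the Z-coordinate is -1/2.

(4/3, 1/6, -1/2)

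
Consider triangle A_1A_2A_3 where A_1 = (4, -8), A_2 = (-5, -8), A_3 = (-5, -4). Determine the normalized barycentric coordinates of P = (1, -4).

(2/3, -2/3, 1)

Signed area of the reference triangle: [A_1A_2A_3] = ½·(4·(-8−(-4)) + (-5)·(-4−(-8)) + (-5)·(-8−(-8))) = ½·(-16 − 20 + 0) = -18.
[PA_2A_3] = ½·(1·(-8−(-4)) + (-5)·(-4−(-4)) + (-5)·(-4−(-8))) = ½·(-4 + 0 − 20) = -12, so the A_1-coordinate is (-12)/(-18) = 2/3.
[A_1PA_3] = ½·(4·(-4−(-4)) + 1·(-4−(-8)) + (-5)·(-8−(-4))) = ½·(0 + 4 + 20) = 12, so the A_2-coordinate is -2/3.
[A_1A_2P] = ½·(4·(-8−(-4)) + (-5)·(-4−(-8)) + 1·(-8−(-8))) = ½·(-16 − 20 + 0) = -18, so the A_3-coordinate is 1.
Check: 2/3 − 2/3 + 1 = 1.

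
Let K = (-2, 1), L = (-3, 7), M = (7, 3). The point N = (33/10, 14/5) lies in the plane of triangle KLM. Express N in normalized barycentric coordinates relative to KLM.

(3/10, 1/10, 3/5)

Signed area of the reference triangle: [KLM] = ½·((-2)·(7−3) + (-3)·(3−1) + 7·(1−7)) = ½·(-8 − 6 − 42) = -28.
[NLM] = ½·((33/10)·(7−3) + (-3)·(3−(14/5)) + 7·(14/5−7)) = ½·(66/5 − 3/5 − 147/5) = -42/5, so the K-coordinate is (-42/5)/(-28) = 3/10.
[KNM] = ½·((-2)·(14/5−3) + (33/10)·(3−1) + 7·(1−(14/5))) = ½·(2/5 + 33/5 − 63/5) = -14/5, so the L-coordinate is 1/10.
[KLN] = ½·((-2)·(7−(14/5)) + (-3)·(14/5−1) + (33/10)·(1−7)) = ½·(-42/5 − 27/5 − 99/5) = -84/5, so the M-coordinate is 3/5.
Check: 3/10 + 1/10 + 3/5 = 1.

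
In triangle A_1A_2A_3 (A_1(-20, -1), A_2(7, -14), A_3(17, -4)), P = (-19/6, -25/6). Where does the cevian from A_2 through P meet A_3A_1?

(-26/5, -11/5)

Barycentric coordinates of P with respect to A_1A_2A_3: (1/2, 1/6, 1/3).
On side A_3A_1 the A_2-coordinate is zero; dropping P's A_2-weight 1/6 and renormalizing the remaining 1/3 : 1/2 gives weights 2/5, 3/5 on A_3, A_1.
Q = (2/5)·(17, -4) + (3/5)·(-20, -1) = (-26/5, -11/5).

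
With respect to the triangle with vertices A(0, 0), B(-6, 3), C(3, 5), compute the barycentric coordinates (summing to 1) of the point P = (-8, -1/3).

Signed area of the reference triangle: [ABC] = ½·(0·(3−5) + (-6)·(5−0) + 3·(0−3)) = ½·(0 − 30 − 9) = -39/2.
[PBC] = ½·((-8)·(3−5) + (-6)·(5−(-1/3)) + 3·(-1/3−3)) = ½·(16 − 32 − 10) = -13, so the A-coordinate is (-13)/(-39/2) = 2/3.
[APC] = ½·(0·(-1/3−5) + (-8)·(5−0) + 3·(0−(-1/3))) = ½·(0 − 40 + 1) = -39/2, so the B-coordinate is 1.
[ABP] = ½·(0·(3−(-1/3)) + (-6)·(-1/3−0) + (-8)·(0−3)) = ½·(0 + 2 + 24) = 13, so the C-coordinate is -2/3.

(2/3, 1, -2/3)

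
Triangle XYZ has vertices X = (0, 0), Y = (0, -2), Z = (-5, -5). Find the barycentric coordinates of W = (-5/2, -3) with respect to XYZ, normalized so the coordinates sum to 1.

(1/4, 1/4, 1/2)

Signed area of the reference triangle: [XYZ] = ½·(0·(-2−(-5)) + 0·(-5−0) + (-5)·(0−(-2))) = ½·(0 + 0 − 10) = -5.
[WYZ] = ½·((-5/2)·(-2−(-5)) + 0·(-5−(-3)) + (-5)·(-3−(-2))) = ½·(-15/2 + 0 + 5) = -5/4, so the X-coordinate is (-5/4)/(-5) = 1/4.
[XWZ] = ½·(0·(-3−(-5)) + (-5/2)·(-5−0) + (-5)·(0−(-3))) = ½·(0 + 25/2 − 15) = -5/4, so the Y-coordinate is 1/4.
[XYW] = ½·(0·(-2−(-3)) + 0·(-3−0) + (-5/2)·(0−(-2))) = ½·(0 + 0 − 5) = -5/2, so the Z-coordinate is 1/2.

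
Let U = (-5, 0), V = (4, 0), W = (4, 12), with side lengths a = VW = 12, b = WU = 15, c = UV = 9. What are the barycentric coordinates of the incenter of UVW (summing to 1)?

(1/3, 5/12, 1/4)

The incenter has barycentric coordinates proportional to the opposite side lengths: (12 : 15 : 9).
Normalizing by 12+15+9 = 36 gives (1/3, 5/12, 1/4).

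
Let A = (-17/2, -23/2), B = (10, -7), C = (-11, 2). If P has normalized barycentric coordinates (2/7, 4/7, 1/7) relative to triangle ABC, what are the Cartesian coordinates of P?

P = (2/7)·A + (4/7)·B + (1/7)·C.
x-coordinate: (2/7)·(-17/2) + (4/7)·10 + (1/7)·(-11) = 12/7.
y-coordinate: (2/7)·(-23/2) + (4/7)·(-7) + (1/7)·2 = -7.

(12/7, -7)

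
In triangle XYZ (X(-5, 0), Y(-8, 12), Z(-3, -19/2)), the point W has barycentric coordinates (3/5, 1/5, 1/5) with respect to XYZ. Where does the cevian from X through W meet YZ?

Line XW meets YZ where the X-coordinate vanishes; zeroing W's X-weight and renormalizing leaves Y, Z-weights 1/5 : 1/5 → (1/2, 1/2).
So V = (1/2)·Y + (1/2)·Z = (-11/2, 5/4).

(-11/2, 5/4)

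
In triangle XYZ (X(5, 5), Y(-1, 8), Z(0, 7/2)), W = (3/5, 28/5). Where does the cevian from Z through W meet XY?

Barycentric coordinates of W with respect to XYZ: (1/5, 2/5, 2/5).
On side XY the Z-coordinate is zero; dropping W's Z-weight 2/5 and renormalizing the remaining 1/5 : 2/5 gives weights 1/3, 2/3 on X, Y.
V = (1/3)·(5, 5) + (2/3)·(-1, 8) = (1, 7).

(1, 7)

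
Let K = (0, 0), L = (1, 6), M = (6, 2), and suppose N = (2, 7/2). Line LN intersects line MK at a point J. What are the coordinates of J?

Barycentric coordinates of N with respect to KLM: (1/4, 1/2, 1/4).
On side MK the L-coordinate is zero; dropping N's L-weight 1/2 and renormalizing the remaining 1/4 : 1/4 gives weights 1/2, 1/2 on M, K.
J = (1/2)·(6, 2) + (1/2)·(0, 0) = (3, 1).

(3, 1)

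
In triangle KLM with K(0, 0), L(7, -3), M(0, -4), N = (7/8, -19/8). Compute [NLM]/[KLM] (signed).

[KLM] = ½·(0·(-3−(-4)) + 7·(-4−0) + 0·(0−(-3))) = ½·(0 − 28 + 0) = -14.
[NLM] = ½·((7/8)·(-3−(-4)) + 7·(-4−(-19/8)) + 0·(-19/8−(-3))) = ½·(7/8 − 91/8 + 0) = -21/4, so the ratio is (-21/4)/(-14) = 3/8.

3/8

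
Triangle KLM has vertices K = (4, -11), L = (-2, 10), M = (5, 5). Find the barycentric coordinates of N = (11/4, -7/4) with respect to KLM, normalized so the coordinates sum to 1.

(1/2, 1/4, 1/4)

Signed area of the reference triangle: [KLM] = ½·(4·(10−5) + (-2)·(5−(-11)) + 5·(-11−10)) = ½·(20 − 32 − 105) = -117/2.
[NLM] = ½·((11/4)·(10−5) + (-2)·(5−(-7/4)) + 5·(-7/4−10)) = ½·(55/4 − 27/2 − 235/4) = -117/4, so the K-coordinate is (-117/4)/(-117/2) = 1/2.
[KNM] = ½·(4·(-7/4−5) + (11/4)·(5−(-11)) + 5·(-11−(-7/4))) = ½·(-27 + 44 − 185/4) = -117/8, so the L-coordinate is 1/4.
[KLN] = ½·(4·(10−(-7/4)) + (-2)·(-7/4−(-11)) + (11/4)·(-11−10)) = ½·(47 − 37/2 − 231/4) = -117/8, so the M-coordinate is 1/4.
Check: 1/2 + 1/4 + 1/4 = 1.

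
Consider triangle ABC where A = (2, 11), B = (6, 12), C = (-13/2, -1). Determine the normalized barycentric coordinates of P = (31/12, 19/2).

Signed area of the reference triangle: [ABC] = ½·(2·(12−(-1)) + 6·(-1−11) + (-13/2)·(11−12)) = ½·(26 − 72 + 13/2) = -79/4.
[PBC] = ½·((31/12)·(12−(-1)) + 6·(-1−(19/2)) + (-13/2)·(19/2−12)) = ½·(403/12 − 63 + 65/4) = -79/12, so the A-coordinate is (-79/12)/(-79/4) = 1/3.
[APC] = ½·(2·(19/2−(-1)) + (31/12)·(-1−11) + (-13/2)·(11−(19/2))) = ½·(21 − 31 − 39/4) = -79/8, so the B-coordinate is 1/2.
[ABP] = ½·(2·(12−(19/2)) + 6·(19/2−11) + (31/12)·(11−12)) = ½·(5 − 9 − 31/12) = -79/24, so the C-coordinate is 1/6.

(1/3, 1/2, 1/6)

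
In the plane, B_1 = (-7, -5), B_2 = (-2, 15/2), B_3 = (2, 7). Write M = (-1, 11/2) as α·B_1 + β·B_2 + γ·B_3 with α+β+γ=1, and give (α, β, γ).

Signed area of the reference triangle: [B_1B_2B_3] = ½·((-7)·(15/2−7) + (-2)·(7−(-5)) + 2·(-5−(15/2))) = ½·(-7/2 − 24 − 25) = -105/4.
[MB_2B_3] = ½·((-1)·(15/2−7) + (-2)·(7−(11/2)) + 2·(11/2−(15/2))) = ½·(-1/2 − 3 − 4) = -15/4, so the B_1-coordinate is (-15/4)/(-105/4) = 1/7.
[B_1MB_3] = ½·((-7)·(11/2−7) + (-1)·(7−(-5)) + 2·(-5−(11/2))) = ½·(21/2 − 12 − 21) = -45/4, so the B_2-coordinate is 3/7.
[B_1B_2M] = ½·((-7)·(15/2−(11/2)) + (-2)·(11/2−(-5)) + (-1)·(-5−(15/2))) = ½·(-14 − 21 + 25/2) = -45/4, so the B_3-coordinate is 3/7.

(1/7, 3/7, 3/7)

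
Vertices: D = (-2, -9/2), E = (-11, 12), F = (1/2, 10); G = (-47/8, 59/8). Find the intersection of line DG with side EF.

(-43/6, 34/3)

Barycentric coordinates of G with respect to DEF: (1/4, 1/2, 1/4).
On side EF the D-coordinate is zero; dropping G's D-weight 1/4 and renormalizing the remaining 1/2 : 1/4 gives weights 2/3, 1/3 on E, F.
H = (2/3)·(-11, 12) + (1/3)·(1/2, 10) = (-43/6, 34/3).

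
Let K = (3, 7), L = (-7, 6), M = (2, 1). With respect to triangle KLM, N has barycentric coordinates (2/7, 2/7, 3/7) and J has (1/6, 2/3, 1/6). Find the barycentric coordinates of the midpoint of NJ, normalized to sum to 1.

Since both coordinate triples sum to 1, the midpoint's barycentrics are the componentwise average.
(2/7+1/6)/2 = 19/84; similarly 10/21 and 25/84.

(19/84, 10/21, 25/84)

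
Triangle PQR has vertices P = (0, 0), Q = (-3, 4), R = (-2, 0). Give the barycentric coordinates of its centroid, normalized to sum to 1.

The centroid is the average of the vertices, so each weight is 1/3.

(1/3, 1/3, 1/3)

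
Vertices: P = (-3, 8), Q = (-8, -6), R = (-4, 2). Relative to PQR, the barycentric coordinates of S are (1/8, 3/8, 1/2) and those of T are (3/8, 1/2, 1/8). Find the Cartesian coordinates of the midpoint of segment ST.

Barycentric coordinates of the midpoint are the average: (1/4, 7/16, 5/16).
Converting: (1/4)·P + (7/16)·Q + (5/16)·R = (-11/2, 0).

(-11/2, 0)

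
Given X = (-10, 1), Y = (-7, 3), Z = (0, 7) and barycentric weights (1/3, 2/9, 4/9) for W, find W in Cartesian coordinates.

(-44/9, 37/9)

W = (1/3)·X + (2/9)·Y + (4/9)·Z.
x-coordinate: (1/3)·(-10) + (2/9)·(-7) + (4/9)·0 = -44/9.
y-coordinate: (1/3)·1 + (2/9)·3 + (4/9)·7 = 37/9.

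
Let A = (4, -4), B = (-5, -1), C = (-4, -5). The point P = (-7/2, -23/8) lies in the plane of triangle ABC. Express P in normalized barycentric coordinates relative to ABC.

Signed area of the reference triangle: [ABC] = ½·(4·(-1−(-5)) + (-5)·(-5−(-4)) + (-4)·(-4−(-1))) = ½·(16 + 5 + 12) = 33/2.
[PBC] = ½·((-7/2)·(-1−(-5)) + (-5)·(-5−(-23/8)) + (-4)·(-23/8−(-1))) = ½·(-14 + 85/8 + 15/2) = 33/16, so the A-coordinate is (33/16)/(33/2) = 1/8.
[APC] = ½·(4·(-23/8−(-5)) + (-7/2)·(-5−(-4)) + (-4)·(-4−(-23/8))) = ½·(17/2 + 7/2 + 9/2) = 33/4, so the B-coordinate is 1/2.
[ABP] = ½·(4·(-1−(-23/8)) + (-5)·(-23/8−(-4)) + (-7/2)·(-4−(-1))) = ½·(15/2 − 45/8 + 21/2) = 99/16, so the C-coordinate is 3/8.
Check: 1/8 + 1/2 + 3/8 = 1.

(1/8, 1/2, 3/8)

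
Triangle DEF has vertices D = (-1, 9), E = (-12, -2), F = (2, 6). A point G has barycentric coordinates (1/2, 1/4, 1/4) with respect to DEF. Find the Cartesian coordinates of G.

(-3, 11/2)

G = (1/2)·D + (1/4)·E + (1/4)·F.
x-coordinate: (1/2)·(-1) + (1/4)·(-12) + (1/4)·2 = -3.
y-coordinate: (1/2)·9 + (1/4)·(-2) + (1/4)·6 = 11/2.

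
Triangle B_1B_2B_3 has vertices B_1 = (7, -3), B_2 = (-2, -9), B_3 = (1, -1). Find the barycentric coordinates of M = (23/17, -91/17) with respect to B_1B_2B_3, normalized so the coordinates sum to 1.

(5/17, 8/17, 4/17)

Signed area of the reference triangle: [B_1B_2B_3] = ½·(7·(-9−(-1)) + (-2)·(-1−(-3)) + 1·(-3−(-9))) = ½·(-56 − 4 + 6) = -27.
[MB_2B_3] = ½·((23/17)·(-9−(-1)) + (-2)·(-1−(-91/17)) + 1·(-91/17−(-9))) = ½·(-184/17 − 148/17 + 62/17) = -135/17, so the B_1-coordinate is (-135/17)/(-27) = 5/17.
[B_1MB_3] = ½·(7·(-91/17−(-1)) + (23/17)·(-1−(-3)) + 1·(-3−(-91/17))) = ½·(-518/17 + 46/17 + 40/17) = -216/17, so the B_2-coordinate is 8/17.
[B_1B_2M] = ½·(7·(-9−(-91/17)) + (-2)·(-91/17−(-3)) + (23/17)·(-3−(-9))) = ½·(-434/17 + 80/17 + 138/17) = -108/17, so the B_3-coordinate is 4/17.
Check: 5/17 + 8/17 + 4/17 = 1.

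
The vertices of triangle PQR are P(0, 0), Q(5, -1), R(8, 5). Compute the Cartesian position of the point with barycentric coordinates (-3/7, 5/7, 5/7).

(65/7, 20/7)

S = (-3/7)·P + (5/7)·Q + (5/7)·R.
x-coordinate: (-3/7)·0 + (5/7)·5 + (5/7)·8 = 65/7.
y-coordinate: (-3/7)·0 + (5/7)·(-1) + (5/7)·5 = 20/7.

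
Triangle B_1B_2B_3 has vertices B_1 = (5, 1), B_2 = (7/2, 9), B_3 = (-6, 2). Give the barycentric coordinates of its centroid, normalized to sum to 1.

The centroid is the average of the vertices, so each weight is 1/3.

(1/3, 1/3, 1/3)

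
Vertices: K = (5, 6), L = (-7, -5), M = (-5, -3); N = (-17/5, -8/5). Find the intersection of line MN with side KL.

(-1, 1/2)

Barycentric coordinates of N with respect to KLM: (1/5, 1/5, 3/5).
On side KL the M-coordinate is zero; dropping N's M-weight 3/5 and renormalizing the remaining 1/5 : 1/5 gives weights 1/2, 1/2 on K, L.
J = (1/2)·(5, 6) + (1/2)·(-7, -5) = (-1, 1/2).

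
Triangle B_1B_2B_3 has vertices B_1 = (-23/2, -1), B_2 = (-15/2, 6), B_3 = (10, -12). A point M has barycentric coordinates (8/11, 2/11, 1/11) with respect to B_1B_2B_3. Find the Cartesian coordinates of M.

M = (8/11)·B_1 + (2/11)·B_2 + (1/11)·B_3.
x-coordinate: (8/11)·(-23/2) + (2/11)·(-15/2) + (1/11)·10 = -97/11.
y-coordinate: (8/11)·(-1) + (2/11)·6 + (1/11)·(-12) = -8/11.

(-97/11, -8/11)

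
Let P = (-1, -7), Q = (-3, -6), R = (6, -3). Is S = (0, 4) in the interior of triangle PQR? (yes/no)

Barycentric coordinates of S: (-27/5, 73/15, 23/15).
The three coordinates are negative, positive, positive; a point is interior exactly when all three are positive.

no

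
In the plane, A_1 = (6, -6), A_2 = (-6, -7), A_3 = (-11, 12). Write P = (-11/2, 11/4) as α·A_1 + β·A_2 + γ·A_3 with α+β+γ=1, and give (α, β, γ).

(1/4, 1/4, 1/2)

Signed area of the reference triangle: [A_1A_2A_3] = ½·(6·(-7−12) + (-6)·(12−(-6)) + (-11)·(-6−(-7))) = ½·(-114 − 108 − 11) = -233/2.
[PA_2A_3] = ½·((-11/2)·(-7−12) + (-6)·(12−(11/4)) + (-11)·(11/4−(-7))) = ½·(209/2 − 111/2 − 429/4) = -233/8, so the A_1-coordinate is (-233/8)/(-233/2) = 1/4.
[A_1PA_3] = ½·(6·(11/4−12) + (-11/2)·(12−(-6)) + (-11)·(-6−(11/4))) = ½·(-111/2 − 99 + 385/4) = -233/8, so the A_2-coordinate is 1/4.
[A_1A_2P] = ½·(6·(-7−(11/4)) + (-6)·(11/4−(-6)) + (-11/2)·(-6−(-7))) = ½·(-117/2 − 105/2 − 11/2) = -233/4, so the A_3-coordinate is 1/2.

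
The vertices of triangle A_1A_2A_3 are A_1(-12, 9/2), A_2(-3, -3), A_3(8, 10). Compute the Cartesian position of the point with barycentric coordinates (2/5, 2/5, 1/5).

(-22/5, 13/5)

P = (2/5)·A_1 + (2/5)·A_2 + (1/5)·A_3.
x-coordinate: (2/5)·(-12) + (2/5)·(-3) + (1/5)·8 = -22/5.
y-coordinate: (2/5)·(9/2) + (2/5)·(-3) + (1/5)·10 = 13/5.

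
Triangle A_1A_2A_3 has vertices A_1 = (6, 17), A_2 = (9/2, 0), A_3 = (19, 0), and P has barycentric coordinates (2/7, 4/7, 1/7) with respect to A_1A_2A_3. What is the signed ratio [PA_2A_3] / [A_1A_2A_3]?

The signed ratio [PA_2A_3]/[A_1A_2A_3] equals the barycentric coordinate of P at vertex A_1, which is 2/7.

2/7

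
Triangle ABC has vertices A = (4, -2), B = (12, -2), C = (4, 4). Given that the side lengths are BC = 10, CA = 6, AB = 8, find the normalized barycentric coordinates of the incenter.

The incenter has barycentric coordinates proportional to the opposite side lengths: (10 : 6 : 8).
Normalizing by 10+6+8 = 24 gives (5/12, 1/4, 1/3).

(5/12, 1/4, 1/3)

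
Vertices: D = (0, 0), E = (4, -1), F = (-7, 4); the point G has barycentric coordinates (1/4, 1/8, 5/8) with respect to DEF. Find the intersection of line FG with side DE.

(4/3, -1/3)

Line FG meets DE where the F-coordinate vanishes; zeroing G's F-weight and renormalizing leaves D, E-weights 1/4 : 1/8 → (2/3, 1/3).
So H = (2/3)·D + (1/3)·E = (4/3, -1/3).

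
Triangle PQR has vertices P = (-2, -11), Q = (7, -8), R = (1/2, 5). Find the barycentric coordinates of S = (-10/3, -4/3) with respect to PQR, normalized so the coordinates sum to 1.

(2/3, -1/3, 2/3)

Signed area of the reference triangle: [PQR] = ½·((-2)·(-8−5) + 7·(5−(-11)) + (1/2)·(-11−(-8))) = ½·(26 + 112 − 3/2) = 273/4.
[SQR] = ½·((-10/3)·(-8−5) + 7·(5−(-4/3)) + (1/2)·(-4/3−(-8))) = ½·(130/3 + 133/3 + 10/3) = 91/2, so the P-coordinate is (91/2)/(273/4) = 2/3.
[PSR] = ½·((-2)·(-4/3−5) + (-10/3)·(5−(-11)) + (1/2)·(-11−(-4/3))) = ½·(38/3 − 160/3 − 29/6) = -91/4, so the Q-coordinate is -1/3.
[PQS] = ½·((-2)·(-8−(-4/3)) + 7·(-4/3−(-11)) + (-10/3)·(-11−(-8))) = ½·(40/3 + 203/3 + 10) = 91/2, so the R-coordinate is 2/3.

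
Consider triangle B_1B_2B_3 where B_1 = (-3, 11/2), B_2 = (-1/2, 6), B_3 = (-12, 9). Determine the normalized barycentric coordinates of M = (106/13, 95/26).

Signed area of the reference triangle: [B_1B_2B_3] = ½·((-3)·(6−9) + (-1/2)·(9−(11/2)) + (-12)·(11/2−6)) = ½·(9 − 7/4 + 6) = 53/8.
[MB_2B_3] = ½·((106/13)·(6−9) + (-1/2)·(9−(95/26)) + (-12)·(95/26−6)) = ½·(-318/13 − 139/52 + 366/13) = 53/104, so the B_1-coordinate is (53/104)/(53/8) = 1/13.
[B_1MB_3] = ½·((-3)·(95/26−9) + (106/13)·(9−(11/2)) + (-12)·(11/2−(95/26))) = ½·(417/26 + 371/13 − 288/13) = 583/52, so the B_2-coordinate is 22/13.
[B_1B_2M] = ½·((-3)·(6−(95/26)) + (-1/2)·(95/26−(11/2)) + (106/13)·(11/2−6)) = ½·(-183/26 + 12/13 − 53/13) = -265/52, so the B_3-coordinate is -10/13.

(1/13, 22/13, -10/13)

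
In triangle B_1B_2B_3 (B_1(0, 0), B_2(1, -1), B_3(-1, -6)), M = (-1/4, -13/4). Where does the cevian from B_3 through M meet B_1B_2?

Barycentric coordinates of M with respect to B_1B_2B_3: (1/4, 1/4, 1/2).
On side B_1B_2 the B_3-coordinate is zero; dropping M's B_3-weight 1/2 and renormalizing the remaining 1/4 : 1/4 gives weights 1/2, 1/2 on B_1, B_2.
N = (1/2)·(0, 0) + (1/2)·(1, -1) = (1/2, -1/2).

(1/2, -1/2)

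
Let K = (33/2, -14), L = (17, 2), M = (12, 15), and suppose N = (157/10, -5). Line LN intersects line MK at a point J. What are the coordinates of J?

(123/8, -27/4)

Barycentric coordinates of N with respect to KLM: (3/5, 1/5, 1/5).
On side MK the L-coordinate is zero; dropping N's L-weight 1/5 and renormalizing the remaining 1/5 : 3/5 gives weights 1/4, 3/4 on M, K.
J = (1/4)·(12, 15) + (3/4)·(33/2, -14) = (123/8, -27/4).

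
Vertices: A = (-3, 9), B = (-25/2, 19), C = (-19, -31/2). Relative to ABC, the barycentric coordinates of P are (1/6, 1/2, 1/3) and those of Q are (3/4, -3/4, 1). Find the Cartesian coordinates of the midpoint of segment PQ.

(-599/48, -103/12)

Barycentric coordinates of the midpoint are the average: (11/24, -1/8, 2/3).
Converting: (11/24)·A + (-1/8)·B + (2/3)·C = (-599/48, -103/12).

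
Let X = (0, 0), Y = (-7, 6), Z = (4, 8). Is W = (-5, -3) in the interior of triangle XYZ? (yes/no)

Barycentric coordinates of W: (103/80, 7/20, -51/80).
The three coordinates are positive, positive, negative; a point is interior exactly when all three are positive.

no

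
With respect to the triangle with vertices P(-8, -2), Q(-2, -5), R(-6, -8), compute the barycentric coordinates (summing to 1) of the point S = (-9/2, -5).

(1/4, 1/2, 1/4)

Signed area of the reference triangle: [PQR] = ½·((-8)·(-5−(-8)) + (-2)·(-8−(-2)) + (-6)·(-2−(-5))) = ½·(-24 + 12 − 18) = -15.
[SQR] = ½·((-9/2)·(-5−(-8)) + (-2)·(-8−(-5)) + (-6)·(-5−(-5))) = ½·(-27/2 + 6 + 0) = -15/4, so the P-coordinate is (-15/4)/(-15) = 1/4.
[PSR] = ½·((-8)·(-5−(-8)) + (-9/2)·(-8−(-2)) + (-6)·(-2−(-5))) = ½·(-24 + 27 − 18) = -15/2, so the Q-coordinate is 1/2.
[PQS] = ½·((-8)·(-5−(-5)) + (-2)·(-5−(-2)) + (-9/2)·(-2−(-5))) = ½·(0 + 6 − 27/2) = -15/4, so the R-coordinate is 1/4.
Check: 1/4 + 1/2 + 1/4 = 1.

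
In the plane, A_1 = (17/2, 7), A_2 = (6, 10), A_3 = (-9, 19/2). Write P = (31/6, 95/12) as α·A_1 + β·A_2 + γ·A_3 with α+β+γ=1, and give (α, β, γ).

Signed area of the reference triangle: [A_1A_2A_3] = ½·((17/2)·(10−(19/2)) + 6·(19/2−7) + (-9)·(7−10)) = ½·(17/4 + 15 + 27) = 185/8.
[PA_2A_3] = ½·((31/6)·(10−(19/2)) + 6·(19/2−(95/12)) + (-9)·(95/12−10)) = ½·(31/12 + 19/2 + 75/4) = 185/12, so the A_1-coordinate is (185/12)/(185/8) = 2/3.
[A_1PA_3] = ½·((17/2)·(95/12−(19/2)) + (31/6)·(19/2−7) + (-9)·(7−(95/12))) = ½·(-323/24 + 155/12 + 33/4) = 185/48, so the A_2-coordinate is 1/6.
[A_1A_2P] = ½·((17/2)·(10−(95/12)) + 6·(95/12−7) + (31/6)·(7−10)) = ½·(425/24 + 11/2 − 31/2) = 185/48, so the A_3-coordinate is 1/6.
Check: 2/3 + 1/6 + 1/6 = 1.

(2/3, 1/6, 1/6)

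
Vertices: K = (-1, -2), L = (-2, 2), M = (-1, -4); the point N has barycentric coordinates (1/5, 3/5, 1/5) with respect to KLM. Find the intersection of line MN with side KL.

Line MN meets KL where the M-coordinate vanishes; zeroing N's M-weight and renormalizing leaves K, L-weights 1/5 : 3/5 → (1/4, 3/4).
So J = (1/4)·K + (3/4)·L = (-7/4, 1).

(-7/4, 1)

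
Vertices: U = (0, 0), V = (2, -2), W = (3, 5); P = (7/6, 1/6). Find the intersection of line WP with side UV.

Barycentric coordinates of P with respect to UVW: (1/2, 1/3, 1/6).
On side UV the W-coordinate is zero; dropping P's W-weight 1/6 and renormalizing the remaining 1/2 : 1/3 gives weights 3/5, 2/5 on U, V.
Q = (3/5)·(0, 0) + (2/5)·(2, -2) = (4/5, -4/5).

(4/5, -4/5)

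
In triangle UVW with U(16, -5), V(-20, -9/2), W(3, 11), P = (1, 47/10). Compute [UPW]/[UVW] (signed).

[UVW] = ½·(16·(-9/2−11) + (-20)·(11−(-5)) + 3·(-5−(-9/2))) = ½·(-248 − 320 − 3/2) = -1139/4.
[UPW] = ½·(16·(47/10−11) + 1·(11−(-5)) + 3·(-5−(47/10))) = ½·(-504/5 + 16 − 291/10) = -1139/20, so the ratio is (-1139/20)/(-1139/4) = 1/5.

1/5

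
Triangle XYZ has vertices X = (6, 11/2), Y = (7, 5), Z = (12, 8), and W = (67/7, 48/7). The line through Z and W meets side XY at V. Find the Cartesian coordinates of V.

Barycentric coordinates of W with respect to XYZ: (2/7, 1/7, 4/7).
On side XY the Z-coordinate is zero; dropping W's Z-weight 4/7 and renormalizing the remaining 2/7 : 1/7 gives weights 2/3, 1/3 on X, Y.
V = (2/3)·(6, 11/2) + (1/3)·(7, 5) = (19/3, 16/3).

(19/3, 16/3)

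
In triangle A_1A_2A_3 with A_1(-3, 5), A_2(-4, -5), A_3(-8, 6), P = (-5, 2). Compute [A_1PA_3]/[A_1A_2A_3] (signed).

1/3

[A_1A_2A_3] = ½·((-3)·(-5−6) + (-4)·(6−5) + (-8)·(5−(-5))) = ½·(33 − 4 − 80) = -51/2.
[A_1PA_3] = ½·((-3)·(2−6) + (-5)·(6−5) + (-8)·(5−2)) = ½·(12 − 5 − 24) = -17/2, so the ratio is (-17/2)/(-51/2) = 1/3.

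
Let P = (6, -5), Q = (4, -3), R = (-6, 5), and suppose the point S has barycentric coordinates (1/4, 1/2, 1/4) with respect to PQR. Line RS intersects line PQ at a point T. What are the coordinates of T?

Line RS meets PQ where the R-coordinate vanishes; zeroing S's R-weight and renormalizing leaves P, Q-weights 1/4 : 1/2 → (1/3, 2/3).
So T = (1/3)·P + (2/3)·Q = (14/3, -11/3).

(14/3, -11/3)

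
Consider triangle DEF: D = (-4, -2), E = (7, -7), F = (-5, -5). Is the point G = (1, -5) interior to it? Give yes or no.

Barycentric coordinates of G: (6/19, 9/19, 4/19).
The three coordinates are positive, positive, positive; a point is interior exactly when all three are positive.

yes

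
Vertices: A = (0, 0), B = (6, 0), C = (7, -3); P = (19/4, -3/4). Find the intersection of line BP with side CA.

(7/2, -3/2)

Barycentric coordinates of P with respect to ABC: (1/4, 1/2, 1/4).
On side CA the B-coordinate is zero; dropping P's B-weight 1/2 and renormalizing the remaining 1/4 : 1/4 gives weights 1/2, 1/2 on C, A.
Q = (1/2)·(7, -3) + (1/2)·(0, 0) = (7/2, -3/2).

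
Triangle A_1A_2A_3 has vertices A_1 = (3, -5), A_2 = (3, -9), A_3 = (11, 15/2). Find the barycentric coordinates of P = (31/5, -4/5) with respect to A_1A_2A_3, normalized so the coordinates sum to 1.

(2/5, 1/5, 2/5)

Signed area of the reference triangle: [A_1A_2A_3] = ½·(3·(-9−(15/2)) + 3·(15/2−(-5)) + 11·(-5−(-9))) = ½·(-99/2 + 75/2 + 44) = 16.
[PA_2A_3] = ½·((31/5)·(-9−(15/2)) + 3·(15/2−(-4/5)) + 11·(-4/5−(-9))) = ½·(-1023/10 + 249/10 + 451/5) = 32/5, so the A_1-coordinate is (32/5)/16 = 2/5.
[A_1PA_3] = ½·(3·(-4/5−(15/2)) + (31/5)·(15/2−(-5)) + 11·(-5−(-4/5))) = ½·(-249/10 + 155/2 − 231/5) = 16/5, so the A_2-coordinate is 1/5.
[A_1A_2P] = ½·(3·(-9−(-4/5)) + 3·(-4/5−(-5)) + (31/5)·(-5−(-9))) = ½·(-123/5 + 63/5 + 124/5) = 32/5, so the A_3-coordinate is 2/5.
Check: 2/5 + 1/5 + 2/5 = 1.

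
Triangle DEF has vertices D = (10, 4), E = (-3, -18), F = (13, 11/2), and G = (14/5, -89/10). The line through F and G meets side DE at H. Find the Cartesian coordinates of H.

(1/4, -25/2)

Barycentric coordinates of G with respect to DEF: (1/5, 3/5, 1/5).
On side DE the F-coordinate is zero; dropping G's F-weight 1/5 and renormalizing the remaining 1/5 : 3/5 gives weights 1/4, 3/4 on D, E.
H = (1/4)·(10, 4) + (3/4)·(-3, -18) = (1/4, -25/2).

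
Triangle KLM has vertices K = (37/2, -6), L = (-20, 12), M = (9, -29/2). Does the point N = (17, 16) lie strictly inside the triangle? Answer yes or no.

no

Barycentric coordinates of N: (4386/1993, 887/1993, -3280/1993).
The three coordinates are positive, positive, negative; a point is interior exactly when all three are positive.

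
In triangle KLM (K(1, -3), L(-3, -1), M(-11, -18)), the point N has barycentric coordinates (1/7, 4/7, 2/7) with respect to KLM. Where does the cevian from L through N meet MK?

Line LN meets MK where the L-coordinate vanishes; zeroing N's L-weight and renormalizing leaves M, K-weights 2/7 : 1/7 → (2/3, 1/3).
So J = (2/3)·M + (1/3)·K = (-7, -13).

(-7, -13)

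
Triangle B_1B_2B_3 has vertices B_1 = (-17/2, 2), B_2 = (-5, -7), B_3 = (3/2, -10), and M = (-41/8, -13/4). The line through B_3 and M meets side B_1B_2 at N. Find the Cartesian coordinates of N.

(-22/3, -1)

Barycentric coordinates of M with respect to B_1B_2B_3: (1/2, 1/4, 1/4).
On side B_1B_2 the B_3-coordinate is zero; dropping M's B_3-weight 1/4 and renormalizing the remaining 1/2 : 1/4 gives weights 2/3, 1/3 on B_1, B_2.
N = (2/3)·(-17/2, 2) + (1/3)·(-5, -7) = (-22/3, -1).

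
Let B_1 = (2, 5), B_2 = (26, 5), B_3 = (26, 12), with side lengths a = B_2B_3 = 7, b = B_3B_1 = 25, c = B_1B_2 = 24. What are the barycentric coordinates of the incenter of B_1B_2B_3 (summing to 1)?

The incenter has barycentric coordinates proportional to the opposite side lengths: (7 : 25 : 24).
Normalizing by 7+25+24 = 56 gives (1/8, 25/56, 3/7).

(1/8, 25/56, 3/7)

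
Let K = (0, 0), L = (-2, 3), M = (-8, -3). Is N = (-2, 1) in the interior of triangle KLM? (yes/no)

yes

Barycentric coordinates of N: (2/5, 7/15, 2/15).
The three coordinates are positive, positive, positive; a point is interior exactly when all three are positive.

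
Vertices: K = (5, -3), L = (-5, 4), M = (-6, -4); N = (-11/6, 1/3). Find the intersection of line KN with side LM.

Barycentric coordinates of N with respect to KLM: (1/3, 1/2, 1/6).
On side LM the K-coordinate is zero; dropping N's K-weight 1/3 and renormalizing the remaining 1/2 : 1/6 gives weights 3/4, 1/4 on L, M.
J = (3/4)·(-5, 4) + (1/4)·(-6, -4) = (-21/4, 2).

(-21/4, 2)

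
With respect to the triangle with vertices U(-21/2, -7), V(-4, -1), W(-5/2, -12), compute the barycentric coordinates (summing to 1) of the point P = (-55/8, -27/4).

(1/2, 1/4, 1/4)

Signed area of the reference triangle: [UVW] = ½·((-21/2)·(-1−(-12)) + (-4)·(-12−(-7)) + (-5/2)·(-7−(-1))) = ½·(-231/2 + 20 + 15) = -161/4.
[PVW] = ½·((-55/8)·(-1−(-12)) + (-4)·(-12−(-27/4)) + (-5/2)·(-27/4−(-1))) = ½·(-605/8 + 21 + 115/8) = -161/8, so the U-coordinate is (-161/8)/(-161/4) = 1/2.
[UPW] = ½·((-21/2)·(-27/4−(-12)) + (-55/8)·(-12−(-7)) + (-5/2)·(-7−(-27/4))) = ½·(-441/8 + 275/8 + 5/8) = -161/16, so the V-coordinate is 1/4.
[UVP] = ½·((-21/2)·(-1−(-27/4)) + (-4)·(-27/4−(-7)) + (-55/8)·(-7−(-1))) = ½·(-483/8 − 1 + 165/4) = -161/16, so the W-coordinate is 1/4.
Check: 1/2 + 1/4 + 1/4 = 1.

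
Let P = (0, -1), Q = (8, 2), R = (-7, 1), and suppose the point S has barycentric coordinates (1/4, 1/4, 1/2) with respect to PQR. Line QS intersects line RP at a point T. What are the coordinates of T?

Line QS meets RP where the Q-coordinate vanishes; zeroing S's Q-weight and renormalizing leaves R, P-weights 1/2 : 1/4 → (2/3, 1/3).
So T = (2/3)·R + (1/3)·P = (-14/3, 1/3).

(-14/3, 1/3)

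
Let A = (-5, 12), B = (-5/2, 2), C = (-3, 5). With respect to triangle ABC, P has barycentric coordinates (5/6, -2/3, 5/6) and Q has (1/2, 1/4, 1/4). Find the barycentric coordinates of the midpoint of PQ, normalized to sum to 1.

Since both coordinate triples sum to 1, the midpoint's barycentrics are the componentwise average.
(5/6+1/2)/2 = 2/3; similarly -5/24 and 13/24.

(2/3, -5/24, 13/24)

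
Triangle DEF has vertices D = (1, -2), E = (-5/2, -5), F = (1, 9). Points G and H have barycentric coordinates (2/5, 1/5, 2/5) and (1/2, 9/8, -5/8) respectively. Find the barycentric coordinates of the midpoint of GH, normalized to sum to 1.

(9/20, 53/80, -9/80)

Since both coordinate triples sum to 1, the midpoint's barycentrics are the componentwise average.
(2/5+1/2)/2 = 9/20; similarly 53/80 and -9/80.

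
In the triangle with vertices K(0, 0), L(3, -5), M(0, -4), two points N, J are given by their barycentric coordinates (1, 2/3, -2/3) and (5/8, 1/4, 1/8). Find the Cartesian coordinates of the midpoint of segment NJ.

(11/8, -29/24)

Barycentric coordinates of the midpoint are the average: (13/16, 11/24, -13/48).
Converting: (13/16)·K + (11/24)·L + (-13/48)·M = (11/8, -29/24).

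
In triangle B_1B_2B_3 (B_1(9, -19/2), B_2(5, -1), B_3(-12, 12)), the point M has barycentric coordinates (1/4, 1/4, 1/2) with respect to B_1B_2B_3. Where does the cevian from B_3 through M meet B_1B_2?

Line B_3M meets B_1B_2 where the B_3-coordinate vanishes; zeroing M's B_3-weight and renormalizing leaves B_1, B_2-weights 1/4 : 1/4 → (1/2, 1/2).
So N = (1/2)·B_1 + (1/2)·B_2 = (7, -21/4).

(7, -21/4)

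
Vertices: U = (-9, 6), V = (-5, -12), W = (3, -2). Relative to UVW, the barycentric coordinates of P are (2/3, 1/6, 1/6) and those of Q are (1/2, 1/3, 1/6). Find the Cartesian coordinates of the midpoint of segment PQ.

(-6, 1/6)

Barycentric coordinates of the midpoint are the average: (7/12, 1/4, 1/6).
Converting: (7/12)·U + (1/4)·V + (1/6)·W = (-6, 1/6).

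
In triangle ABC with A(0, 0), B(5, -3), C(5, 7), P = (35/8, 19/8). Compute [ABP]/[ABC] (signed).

[ABC] = ½·(0·(-3−7) + 5·(7−0) + 5·(0−(-3))) = ½·(0 + 35 + 15) = 25.
[ABP] = ½·(0·(-3−(19/8)) + 5·(19/8−0) + (35/8)·(0−(-3))) = ½·(0 + 95/8 + 105/8) = 25/2, so the ratio is (25/2)/25 = 1/2.

1/2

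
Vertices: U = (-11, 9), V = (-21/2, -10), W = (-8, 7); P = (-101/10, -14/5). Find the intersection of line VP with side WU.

Barycentric coordinates of P with respect to UVW: (1/5, 3/5, 1/5).
On side WU the V-coordinate is zero; dropping P's V-weight 3/5 and renormalizing the remaining 1/5 : 1/5 gives weights 1/2, 1/2 on W, U.
Q = (1/2)·(-8, 7) + (1/2)·(-11, 9) = (-19/2, 8).

(-19/2, 8)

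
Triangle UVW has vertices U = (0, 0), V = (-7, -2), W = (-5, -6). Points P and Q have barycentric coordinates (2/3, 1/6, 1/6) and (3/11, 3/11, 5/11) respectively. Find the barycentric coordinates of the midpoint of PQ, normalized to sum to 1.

(31/66, 29/132, 41/132)

Since both coordinate triples sum to 1, the midpoint's barycentrics are the componentwise average.
(2/3+3/11)/2 = 31/66; similarly 29/132 and 41/132.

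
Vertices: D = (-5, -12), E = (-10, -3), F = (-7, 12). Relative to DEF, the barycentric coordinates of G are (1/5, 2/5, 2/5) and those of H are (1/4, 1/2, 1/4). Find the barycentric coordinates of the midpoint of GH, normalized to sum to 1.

Since both coordinate triples sum to 1, the midpoint's barycentrics are the componentwise average.
(1/5+1/4)/2 = 9/40; similarly 9/20 and 13/40.

(9/40, 9/20, 13/40)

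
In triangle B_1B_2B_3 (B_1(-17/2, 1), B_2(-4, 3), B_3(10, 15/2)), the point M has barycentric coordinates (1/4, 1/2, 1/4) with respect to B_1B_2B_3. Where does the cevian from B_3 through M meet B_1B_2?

Line B_3M meets B_1B_2 where the B_3-coordinate vanishes; zeroing M's B_3-weight and renormalizing leaves B_1, B_2-weights 1/4 : 1/2 → (1/3, 2/3).
So N = (1/3)·B_1 + (2/3)·B_2 = (-11/2, 7/3).

(-11/2, 7/3)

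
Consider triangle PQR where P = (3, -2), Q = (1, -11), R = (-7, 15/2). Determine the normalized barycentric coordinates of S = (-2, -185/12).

Signed area of the reference triangle: [PQR] = ½·(3·(-11−(15/2)) + 1·(15/2−(-2)) + (-7)·(-2−(-11))) = ½·(-111/2 + 19/2 − 63) = -109/2.
[SQR] = ½·((-2)·(-11−(15/2)) + 1·(15/2−(-185/12)) + (-7)·(-185/12−(-11))) = ½·(37 + 275/12 + 371/12) = 545/12, so the P-coordinate is (545/12)/(-109/2) = -5/6.
[PSR] = ½·(3·(-185/12−(15/2)) + (-2)·(15/2−(-2)) + (-7)·(-2−(-185/12))) = ½·(-275/4 − 19 − 1127/12) = -545/6, so the Q-coordinate is 5/3.
[PQS] = ½·(3·(-11−(-185/12)) + 1·(-185/12−(-2)) + (-2)·(-2−(-11))) = ½·(53/4 − 161/12 − 18) = -109/12, so the R-coordinate is 1/6.

(-5/6, 5/3, 1/6)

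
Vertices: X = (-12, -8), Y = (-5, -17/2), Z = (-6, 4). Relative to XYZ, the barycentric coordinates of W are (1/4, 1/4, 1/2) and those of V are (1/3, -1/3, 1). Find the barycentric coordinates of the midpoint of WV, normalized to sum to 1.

Since both coordinate triples sum to 1, the midpoint's barycentrics are the componentwise average.
(1/4+1/3)/2 = 7/24; similarly -1/24 and 3/4.

(7/24, -1/24, 3/4)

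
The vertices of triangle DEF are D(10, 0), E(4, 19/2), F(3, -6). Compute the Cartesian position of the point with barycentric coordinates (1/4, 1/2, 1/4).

(21/4, 13/4)

G = (1/4)·D + (1/2)·E + (1/4)·F.
x-coordinate: (1/4)·10 + (1/2)·4 + (1/4)·3 = 21/4.
y-coordinate: (1/4)·0 + (1/2)·(19/2) + (1/4)·(-6) = 13/4.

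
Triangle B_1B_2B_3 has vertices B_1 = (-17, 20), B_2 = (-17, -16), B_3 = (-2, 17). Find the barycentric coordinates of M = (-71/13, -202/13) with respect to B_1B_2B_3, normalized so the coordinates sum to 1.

(-9/13, 12/13, 10/13)

Signed area of the reference triangle: [B_1B_2B_3] = ½·((-17)·(-16−17) + (-17)·(17−20) + (-2)·(20−(-16))) = ½·(561 + 51 − 72) = 270.
[MB_2B_3] = ½·((-71/13)·(-16−17) + (-17)·(17−(-202/13)) + (-2)·(-202/13−(-16))) = ½·(2343/13 − 7191/13 − 12/13) = -2430/13, so the B_1-coordinate is (-2430/13)/270 = -9/13.
[B_1MB_3] = ½·((-17)·(-202/13−17) + (-71/13)·(17−20) + (-2)·(20−(-202/13))) = ½·(7191/13 + 213/13 − 924/13) = 3240/13, so the B_2-coordinate is 12/13.
[B_1B_2M] = ½·((-17)·(-16−(-202/13)) + (-17)·(-202/13−20) + (-71/13)·(20−(-16))) = ½·(102/13 + 7854/13 − 2556/13) = 2700/13, so the B_3-coordinate is 10/13.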